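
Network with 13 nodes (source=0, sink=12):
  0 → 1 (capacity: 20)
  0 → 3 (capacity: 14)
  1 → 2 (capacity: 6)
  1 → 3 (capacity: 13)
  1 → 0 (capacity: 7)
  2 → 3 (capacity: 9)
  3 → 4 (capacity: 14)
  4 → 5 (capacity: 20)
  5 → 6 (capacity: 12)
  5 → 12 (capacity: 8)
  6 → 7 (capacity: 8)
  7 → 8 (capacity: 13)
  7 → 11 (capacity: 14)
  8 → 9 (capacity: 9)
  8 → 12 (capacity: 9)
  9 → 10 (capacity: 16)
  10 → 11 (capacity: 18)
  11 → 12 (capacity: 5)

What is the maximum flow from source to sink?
Maximum flow = 14

Max flow: 14

Flow assignment:
  0 → 1: 13/20
  0 → 3: 1/14
  1 → 3: 13/13
  3 → 4: 14/14
  4 → 5: 14/20
  5 → 6: 6/12
  5 → 12: 8/8
  6 → 7: 6/8
  7 → 8: 6/13
  8 → 12: 6/9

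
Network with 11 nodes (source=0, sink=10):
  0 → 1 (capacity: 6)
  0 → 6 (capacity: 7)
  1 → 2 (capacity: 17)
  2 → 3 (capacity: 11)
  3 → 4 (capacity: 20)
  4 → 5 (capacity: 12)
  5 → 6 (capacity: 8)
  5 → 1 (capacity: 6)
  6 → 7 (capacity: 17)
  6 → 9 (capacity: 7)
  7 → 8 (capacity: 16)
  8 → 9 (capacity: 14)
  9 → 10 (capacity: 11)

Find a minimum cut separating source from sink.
Min cut value = 11, edges: (9,10)

Min cut value: 11
Partition: S = [0, 1, 2, 3, 4, 5, 6, 7, 8, 9], T = [10]
Cut edges: (9,10)

By max-flow min-cut theorem, max flow = min cut = 11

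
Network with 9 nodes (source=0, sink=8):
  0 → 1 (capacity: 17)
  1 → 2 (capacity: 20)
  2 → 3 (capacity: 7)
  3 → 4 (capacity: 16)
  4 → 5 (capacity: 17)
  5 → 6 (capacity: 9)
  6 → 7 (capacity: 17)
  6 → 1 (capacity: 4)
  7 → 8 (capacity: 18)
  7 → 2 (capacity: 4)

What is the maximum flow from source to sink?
Maximum flow = 7

Max flow: 7

Flow assignment:
  0 → 1: 7/17
  1 → 2: 7/20
  2 → 3: 7/7
  3 → 4: 7/16
  4 → 5: 7/17
  5 → 6: 7/9
  6 → 7: 7/17
  7 → 8: 7/18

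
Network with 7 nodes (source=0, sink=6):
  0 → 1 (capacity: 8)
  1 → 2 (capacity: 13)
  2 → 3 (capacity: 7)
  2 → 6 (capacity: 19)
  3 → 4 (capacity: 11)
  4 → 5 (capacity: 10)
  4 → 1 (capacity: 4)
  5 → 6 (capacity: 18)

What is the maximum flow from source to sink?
Maximum flow = 8

Max flow: 8

Flow assignment:
  0 → 1: 8/8
  1 → 2: 8/13
  2 → 6: 8/19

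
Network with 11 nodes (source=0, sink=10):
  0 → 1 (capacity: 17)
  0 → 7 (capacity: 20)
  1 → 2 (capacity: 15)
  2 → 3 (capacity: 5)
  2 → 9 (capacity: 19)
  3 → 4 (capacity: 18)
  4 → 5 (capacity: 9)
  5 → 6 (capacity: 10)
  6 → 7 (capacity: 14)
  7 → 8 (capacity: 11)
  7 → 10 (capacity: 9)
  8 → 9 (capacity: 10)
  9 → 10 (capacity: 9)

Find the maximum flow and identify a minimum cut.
Max flow = 18, Min cut edges: (7,10), (9,10)

Maximum flow: 18
Minimum cut: (7,10), (9,10)
Partition: S = [0, 1, 2, 3, 4, 5, 6, 7, 8, 9], T = [10]

Max-flow min-cut theorem verified: both equal 18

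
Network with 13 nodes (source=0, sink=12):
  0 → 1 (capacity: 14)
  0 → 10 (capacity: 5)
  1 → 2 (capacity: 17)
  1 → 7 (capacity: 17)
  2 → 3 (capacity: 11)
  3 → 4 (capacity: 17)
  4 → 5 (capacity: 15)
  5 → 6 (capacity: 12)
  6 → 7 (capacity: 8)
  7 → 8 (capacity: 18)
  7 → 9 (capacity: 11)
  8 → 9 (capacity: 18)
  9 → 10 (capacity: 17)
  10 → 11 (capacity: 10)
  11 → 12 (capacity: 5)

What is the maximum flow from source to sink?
Maximum flow = 5

Max flow: 5

Flow assignment:
  0 → 1: 5/14
  1 → 7: 5/17
  7 → 8: 3/18
  7 → 9: 2/11
  8 → 9: 3/18
  9 → 10: 5/17
  10 → 11: 5/10
  11 → 12: 5/5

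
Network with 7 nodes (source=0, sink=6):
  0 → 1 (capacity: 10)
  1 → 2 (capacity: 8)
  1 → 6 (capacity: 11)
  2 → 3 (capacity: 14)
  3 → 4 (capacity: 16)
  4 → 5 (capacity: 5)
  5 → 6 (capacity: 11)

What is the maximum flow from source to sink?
Maximum flow = 10

Max flow: 10

Flow assignment:
  0 → 1: 10/10
  1 → 6: 10/11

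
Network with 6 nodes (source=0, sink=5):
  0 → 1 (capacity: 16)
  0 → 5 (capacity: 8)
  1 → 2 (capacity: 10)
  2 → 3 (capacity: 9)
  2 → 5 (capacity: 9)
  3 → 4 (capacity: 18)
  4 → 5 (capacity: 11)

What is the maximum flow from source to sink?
Maximum flow = 18

Max flow: 18

Flow assignment:
  0 → 1: 10/16
  0 → 5: 8/8
  1 → 2: 10/10
  2 → 3: 1/9
  2 → 5: 9/9
  3 → 4: 1/18
  4 → 5: 1/11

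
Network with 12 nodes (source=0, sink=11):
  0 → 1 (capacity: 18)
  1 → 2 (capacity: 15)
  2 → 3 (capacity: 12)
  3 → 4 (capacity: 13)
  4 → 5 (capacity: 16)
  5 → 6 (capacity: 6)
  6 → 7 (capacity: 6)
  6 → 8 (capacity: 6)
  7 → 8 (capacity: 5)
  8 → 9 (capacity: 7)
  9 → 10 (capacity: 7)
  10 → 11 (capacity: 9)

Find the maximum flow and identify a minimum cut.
Max flow = 6, Min cut edges: (5,6)

Maximum flow: 6
Minimum cut: (5,6)
Partition: S = [0, 1, 2, 3, 4, 5], T = [6, 7, 8, 9, 10, 11]

Max-flow min-cut theorem verified: both equal 6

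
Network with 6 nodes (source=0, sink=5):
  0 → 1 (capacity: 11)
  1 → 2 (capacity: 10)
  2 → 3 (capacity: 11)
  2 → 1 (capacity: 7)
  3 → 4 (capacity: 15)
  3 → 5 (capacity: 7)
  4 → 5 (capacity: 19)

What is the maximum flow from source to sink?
Maximum flow = 10

Max flow: 10

Flow assignment:
  0 → 1: 10/11
  1 → 2: 10/10
  2 → 3: 10/11
  3 → 4: 3/15
  3 → 5: 7/7
  4 → 5: 3/19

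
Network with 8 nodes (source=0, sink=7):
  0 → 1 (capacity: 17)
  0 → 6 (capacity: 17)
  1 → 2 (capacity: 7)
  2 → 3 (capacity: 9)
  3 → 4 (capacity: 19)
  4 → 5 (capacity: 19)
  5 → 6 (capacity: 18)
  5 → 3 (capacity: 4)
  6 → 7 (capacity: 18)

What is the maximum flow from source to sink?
Maximum flow = 18

Max flow: 18

Flow assignment:
  0 → 1: 7/17
  0 → 6: 11/17
  1 → 2: 7/7
  2 → 3: 7/9
  3 → 4: 7/19
  4 → 5: 7/19
  5 → 6: 7/18
  6 → 7: 18/18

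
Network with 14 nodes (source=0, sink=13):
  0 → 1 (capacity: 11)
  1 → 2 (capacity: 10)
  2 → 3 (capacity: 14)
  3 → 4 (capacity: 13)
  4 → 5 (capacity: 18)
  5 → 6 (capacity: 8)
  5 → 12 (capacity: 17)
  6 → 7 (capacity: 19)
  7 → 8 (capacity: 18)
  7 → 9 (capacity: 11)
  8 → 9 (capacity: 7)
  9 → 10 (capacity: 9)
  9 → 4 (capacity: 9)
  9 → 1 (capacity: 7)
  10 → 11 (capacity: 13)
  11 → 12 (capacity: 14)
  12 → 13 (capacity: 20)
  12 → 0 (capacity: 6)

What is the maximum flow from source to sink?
Maximum flow = 10

Max flow: 10

Flow assignment:
  0 → 1: 10/11
  1 → 2: 10/10
  2 → 3: 10/14
  3 → 4: 10/13
  4 → 5: 10/18
  5 → 12: 10/17
  12 → 13: 10/20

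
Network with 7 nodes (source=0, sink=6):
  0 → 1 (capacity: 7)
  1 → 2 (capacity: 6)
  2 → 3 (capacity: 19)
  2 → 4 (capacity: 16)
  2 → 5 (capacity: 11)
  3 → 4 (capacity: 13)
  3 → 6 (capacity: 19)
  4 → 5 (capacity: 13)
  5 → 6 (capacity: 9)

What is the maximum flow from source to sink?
Maximum flow = 6

Max flow: 6

Flow assignment:
  0 → 1: 6/7
  1 → 2: 6/6
  2 → 3: 6/19
  3 → 6: 6/19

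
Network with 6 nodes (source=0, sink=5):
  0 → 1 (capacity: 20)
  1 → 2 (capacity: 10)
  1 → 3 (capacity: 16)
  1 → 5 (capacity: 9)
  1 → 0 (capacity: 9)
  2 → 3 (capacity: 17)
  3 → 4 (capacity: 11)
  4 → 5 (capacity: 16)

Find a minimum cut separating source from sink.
Min cut value = 20, edges: (1,5), (3,4)

Min cut value: 20
Partition: S = [0, 1, 2, 3], T = [4, 5]
Cut edges: (1,5), (3,4)

By max-flow min-cut theorem, max flow = min cut = 20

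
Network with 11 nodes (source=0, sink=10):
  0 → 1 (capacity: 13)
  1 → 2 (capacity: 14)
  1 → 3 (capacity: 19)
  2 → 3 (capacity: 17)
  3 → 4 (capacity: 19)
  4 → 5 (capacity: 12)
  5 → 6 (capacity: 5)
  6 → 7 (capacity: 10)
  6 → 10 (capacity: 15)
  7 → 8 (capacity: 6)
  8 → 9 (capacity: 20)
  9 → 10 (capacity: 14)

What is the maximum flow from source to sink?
Maximum flow = 5

Max flow: 5

Flow assignment:
  0 → 1: 5/13
  1 → 3: 5/19
  3 → 4: 5/19
  4 → 5: 5/12
  5 → 6: 5/5
  6 → 10: 5/15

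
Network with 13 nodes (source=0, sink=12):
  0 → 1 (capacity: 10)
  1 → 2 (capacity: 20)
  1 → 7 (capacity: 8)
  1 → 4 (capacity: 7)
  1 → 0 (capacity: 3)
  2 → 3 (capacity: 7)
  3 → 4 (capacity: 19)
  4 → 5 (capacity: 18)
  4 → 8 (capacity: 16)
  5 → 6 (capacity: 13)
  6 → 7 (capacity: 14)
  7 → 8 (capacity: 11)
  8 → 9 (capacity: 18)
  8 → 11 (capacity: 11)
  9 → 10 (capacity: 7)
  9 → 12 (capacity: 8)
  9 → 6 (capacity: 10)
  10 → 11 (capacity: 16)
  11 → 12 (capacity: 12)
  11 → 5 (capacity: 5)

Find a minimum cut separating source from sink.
Min cut value = 10, edges: (0,1)

Min cut value: 10
Partition: S = [0], T = [1, 2, 3, 4, 5, 6, 7, 8, 9, 10, 11, 12]
Cut edges: (0,1)

By max-flow min-cut theorem, max flow = min cut = 10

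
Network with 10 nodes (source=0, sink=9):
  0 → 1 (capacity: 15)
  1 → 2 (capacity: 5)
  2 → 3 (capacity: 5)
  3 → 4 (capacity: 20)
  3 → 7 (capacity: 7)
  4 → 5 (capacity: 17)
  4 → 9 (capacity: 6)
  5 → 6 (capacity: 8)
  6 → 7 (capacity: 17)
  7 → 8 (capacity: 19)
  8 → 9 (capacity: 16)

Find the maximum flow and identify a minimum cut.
Max flow = 5, Min cut edges: (2,3)

Maximum flow: 5
Minimum cut: (2,3)
Partition: S = [0, 1, 2], T = [3, 4, 5, 6, 7, 8, 9]

Max-flow min-cut theorem verified: both equal 5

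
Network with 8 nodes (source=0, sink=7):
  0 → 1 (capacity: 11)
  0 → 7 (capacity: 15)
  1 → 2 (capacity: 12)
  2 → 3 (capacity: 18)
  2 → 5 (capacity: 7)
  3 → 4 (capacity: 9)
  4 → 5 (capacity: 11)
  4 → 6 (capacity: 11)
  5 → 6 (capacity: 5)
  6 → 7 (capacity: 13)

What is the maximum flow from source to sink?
Maximum flow = 26

Max flow: 26

Flow assignment:
  0 → 1: 11/11
  0 → 7: 15/15
  1 → 2: 11/12
  2 → 3: 6/18
  2 → 5: 5/7
  3 → 4: 6/9
  4 → 6: 6/11
  5 → 6: 5/5
  6 → 7: 11/13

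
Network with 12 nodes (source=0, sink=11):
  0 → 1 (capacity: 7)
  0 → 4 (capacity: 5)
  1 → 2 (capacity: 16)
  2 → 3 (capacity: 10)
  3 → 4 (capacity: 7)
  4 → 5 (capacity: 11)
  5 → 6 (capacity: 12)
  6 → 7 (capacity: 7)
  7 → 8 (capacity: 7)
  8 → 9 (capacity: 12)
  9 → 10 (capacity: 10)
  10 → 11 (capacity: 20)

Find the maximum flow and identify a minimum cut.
Max flow = 7, Min cut edges: (7,8)

Maximum flow: 7
Minimum cut: (7,8)
Partition: S = [0, 1, 2, 3, 4, 5, 6, 7], T = [8, 9, 10, 11]

Max-flow min-cut theorem verified: both equal 7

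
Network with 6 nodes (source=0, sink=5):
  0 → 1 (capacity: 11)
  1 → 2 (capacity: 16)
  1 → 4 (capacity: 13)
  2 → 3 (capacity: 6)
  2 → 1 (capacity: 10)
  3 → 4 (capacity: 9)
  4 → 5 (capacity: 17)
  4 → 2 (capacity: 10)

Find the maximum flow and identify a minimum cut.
Max flow = 11, Min cut edges: (0,1)

Maximum flow: 11
Minimum cut: (0,1)
Partition: S = [0], T = [1, 2, 3, 4, 5]

Max-flow min-cut theorem verified: both equal 11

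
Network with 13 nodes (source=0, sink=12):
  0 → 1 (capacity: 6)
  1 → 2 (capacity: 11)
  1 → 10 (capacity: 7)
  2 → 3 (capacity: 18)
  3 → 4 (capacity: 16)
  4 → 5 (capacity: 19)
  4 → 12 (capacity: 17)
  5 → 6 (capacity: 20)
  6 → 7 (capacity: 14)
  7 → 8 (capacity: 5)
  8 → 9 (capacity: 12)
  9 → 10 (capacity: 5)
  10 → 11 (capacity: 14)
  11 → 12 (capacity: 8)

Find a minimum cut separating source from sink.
Min cut value = 6, edges: (0,1)

Min cut value: 6
Partition: S = [0], T = [1, 2, 3, 4, 5, 6, 7, 8, 9, 10, 11, 12]
Cut edges: (0,1)

By max-flow min-cut theorem, max flow = min cut = 6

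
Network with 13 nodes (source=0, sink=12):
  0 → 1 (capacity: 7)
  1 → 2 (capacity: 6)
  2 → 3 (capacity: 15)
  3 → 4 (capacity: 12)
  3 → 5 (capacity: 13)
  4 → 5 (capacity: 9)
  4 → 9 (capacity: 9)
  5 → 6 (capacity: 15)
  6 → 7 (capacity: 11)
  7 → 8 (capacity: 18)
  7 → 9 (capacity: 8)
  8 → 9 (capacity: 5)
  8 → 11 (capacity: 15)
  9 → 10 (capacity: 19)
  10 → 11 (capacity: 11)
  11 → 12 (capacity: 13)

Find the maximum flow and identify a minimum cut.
Max flow = 6, Min cut edges: (1,2)

Maximum flow: 6
Minimum cut: (1,2)
Partition: S = [0, 1], T = [2, 3, 4, 5, 6, 7, 8, 9, 10, 11, 12]

Max-flow min-cut theorem verified: both equal 6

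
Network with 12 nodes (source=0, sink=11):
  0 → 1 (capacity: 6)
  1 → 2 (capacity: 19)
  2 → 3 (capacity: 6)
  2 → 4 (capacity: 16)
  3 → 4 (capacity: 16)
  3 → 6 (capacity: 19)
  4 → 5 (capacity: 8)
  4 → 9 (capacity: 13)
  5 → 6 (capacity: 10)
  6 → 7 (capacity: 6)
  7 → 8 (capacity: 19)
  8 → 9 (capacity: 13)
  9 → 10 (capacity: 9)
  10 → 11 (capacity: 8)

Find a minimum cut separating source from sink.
Min cut value = 6, edges: (0,1)

Min cut value: 6
Partition: S = [0], T = [1, 2, 3, 4, 5, 6, 7, 8, 9, 10, 11]
Cut edges: (0,1)

By max-flow min-cut theorem, max flow = min cut = 6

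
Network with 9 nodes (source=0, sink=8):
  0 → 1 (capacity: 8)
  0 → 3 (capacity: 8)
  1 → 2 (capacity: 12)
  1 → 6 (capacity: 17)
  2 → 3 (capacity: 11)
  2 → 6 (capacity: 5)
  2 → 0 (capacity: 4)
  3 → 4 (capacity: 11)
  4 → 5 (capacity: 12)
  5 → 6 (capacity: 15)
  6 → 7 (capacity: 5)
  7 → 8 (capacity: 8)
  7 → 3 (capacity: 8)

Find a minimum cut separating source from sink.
Min cut value = 5, edges: (6,7)

Min cut value: 5
Partition: S = [0, 1, 2, 3, 4, 5, 6], T = [7, 8]
Cut edges: (6,7)

By max-flow min-cut theorem, max flow = min cut = 5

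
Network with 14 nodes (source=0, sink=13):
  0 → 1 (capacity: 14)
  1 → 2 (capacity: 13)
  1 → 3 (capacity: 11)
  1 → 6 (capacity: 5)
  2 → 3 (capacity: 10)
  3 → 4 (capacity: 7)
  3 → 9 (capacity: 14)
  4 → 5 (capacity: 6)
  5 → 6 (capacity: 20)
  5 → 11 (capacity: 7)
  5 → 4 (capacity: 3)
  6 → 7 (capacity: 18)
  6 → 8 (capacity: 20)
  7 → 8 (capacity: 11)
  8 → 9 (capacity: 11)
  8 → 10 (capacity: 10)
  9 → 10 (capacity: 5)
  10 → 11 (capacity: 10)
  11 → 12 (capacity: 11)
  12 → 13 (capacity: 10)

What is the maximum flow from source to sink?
Maximum flow = 10

Max flow: 10

Flow assignment:
  0 → 1: 10/14
  1 → 3: 10/11
  3 → 4: 5/7
  3 → 9: 5/14
  4 → 5: 5/6
  5 → 6: 3/20
  5 → 11: 2/7
  6 → 8: 3/20
  8 → 10: 3/10
  9 → 10: 5/5
  10 → 11: 8/10
  11 → 12: 10/11
  12 → 13: 10/10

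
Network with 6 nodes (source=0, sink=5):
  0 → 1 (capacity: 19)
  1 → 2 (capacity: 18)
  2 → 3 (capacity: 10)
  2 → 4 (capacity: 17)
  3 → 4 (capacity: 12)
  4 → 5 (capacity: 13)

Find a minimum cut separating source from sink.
Min cut value = 13, edges: (4,5)

Min cut value: 13
Partition: S = [0, 1, 2, 3, 4], T = [5]
Cut edges: (4,5)

By max-flow min-cut theorem, max flow = min cut = 13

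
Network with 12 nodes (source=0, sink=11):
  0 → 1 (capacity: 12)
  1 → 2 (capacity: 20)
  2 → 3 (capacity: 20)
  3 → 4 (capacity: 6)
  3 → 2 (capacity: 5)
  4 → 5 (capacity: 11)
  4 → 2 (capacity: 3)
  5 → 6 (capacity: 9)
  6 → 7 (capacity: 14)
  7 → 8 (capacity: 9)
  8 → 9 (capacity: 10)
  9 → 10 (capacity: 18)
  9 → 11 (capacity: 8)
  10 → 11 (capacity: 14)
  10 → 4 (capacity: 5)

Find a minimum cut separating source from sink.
Min cut value = 6, edges: (3,4)

Min cut value: 6
Partition: S = [0, 1, 2, 3], T = [4, 5, 6, 7, 8, 9, 10, 11]
Cut edges: (3,4)

By max-flow min-cut theorem, max flow = min cut = 6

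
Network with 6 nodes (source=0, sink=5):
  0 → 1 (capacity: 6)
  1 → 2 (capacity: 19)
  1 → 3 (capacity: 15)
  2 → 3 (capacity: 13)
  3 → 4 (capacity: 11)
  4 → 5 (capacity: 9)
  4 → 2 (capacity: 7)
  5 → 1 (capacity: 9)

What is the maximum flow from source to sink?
Maximum flow = 6

Max flow: 6

Flow assignment:
  0 → 1: 6/6
  1 → 3: 6/15
  3 → 4: 6/11
  4 → 5: 6/9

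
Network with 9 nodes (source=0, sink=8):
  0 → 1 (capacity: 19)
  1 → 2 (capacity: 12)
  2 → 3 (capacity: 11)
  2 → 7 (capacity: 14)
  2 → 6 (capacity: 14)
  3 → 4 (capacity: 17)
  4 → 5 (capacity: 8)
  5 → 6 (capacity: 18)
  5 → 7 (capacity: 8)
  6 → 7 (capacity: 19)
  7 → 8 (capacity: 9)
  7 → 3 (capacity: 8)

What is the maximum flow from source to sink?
Maximum flow = 9

Max flow: 9

Flow assignment:
  0 → 1: 9/19
  1 → 2: 9/12
  2 → 7: 9/14
  7 → 8: 9/9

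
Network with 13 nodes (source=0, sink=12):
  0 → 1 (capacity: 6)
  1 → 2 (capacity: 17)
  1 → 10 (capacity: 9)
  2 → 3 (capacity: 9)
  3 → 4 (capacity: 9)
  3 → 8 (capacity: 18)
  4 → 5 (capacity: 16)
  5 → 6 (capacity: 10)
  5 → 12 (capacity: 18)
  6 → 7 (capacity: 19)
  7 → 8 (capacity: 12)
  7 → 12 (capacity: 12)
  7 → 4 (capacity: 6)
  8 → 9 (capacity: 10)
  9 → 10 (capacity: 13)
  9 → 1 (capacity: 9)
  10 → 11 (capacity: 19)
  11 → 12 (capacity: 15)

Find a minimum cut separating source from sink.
Min cut value = 6, edges: (0,1)

Min cut value: 6
Partition: S = [0], T = [1, 2, 3, 4, 5, 6, 7, 8, 9, 10, 11, 12]
Cut edges: (0,1)

By max-flow min-cut theorem, max flow = min cut = 6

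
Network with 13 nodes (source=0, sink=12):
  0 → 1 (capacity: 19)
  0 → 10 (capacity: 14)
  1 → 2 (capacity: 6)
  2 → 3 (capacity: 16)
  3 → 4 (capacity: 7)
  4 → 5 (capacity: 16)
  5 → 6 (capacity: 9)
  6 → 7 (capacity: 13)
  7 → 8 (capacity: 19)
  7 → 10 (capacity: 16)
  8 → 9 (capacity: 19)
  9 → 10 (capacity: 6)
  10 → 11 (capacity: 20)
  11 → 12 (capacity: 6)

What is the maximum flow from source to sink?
Maximum flow = 6

Max flow: 6

Flow assignment:
  0 → 1: 6/19
  1 → 2: 6/6
  2 → 3: 6/16
  3 → 4: 6/7
  4 → 5: 6/16
  5 → 6: 6/9
  6 → 7: 6/13
  7 → 10: 6/16
  10 → 11: 6/20
  11 → 12: 6/6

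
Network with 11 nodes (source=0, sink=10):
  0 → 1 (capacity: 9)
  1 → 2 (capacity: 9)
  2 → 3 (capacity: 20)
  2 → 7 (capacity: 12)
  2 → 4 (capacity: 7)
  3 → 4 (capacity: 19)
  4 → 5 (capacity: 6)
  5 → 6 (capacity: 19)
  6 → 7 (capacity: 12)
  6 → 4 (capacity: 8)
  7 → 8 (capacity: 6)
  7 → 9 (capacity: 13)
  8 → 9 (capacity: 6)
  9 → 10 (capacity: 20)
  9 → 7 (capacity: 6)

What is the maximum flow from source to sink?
Maximum flow = 9

Max flow: 9

Flow assignment:
  0 → 1: 9/9
  1 → 2: 9/9
  2 → 7: 9/12
  7 → 9: 9/13
  9 → 10: 9/20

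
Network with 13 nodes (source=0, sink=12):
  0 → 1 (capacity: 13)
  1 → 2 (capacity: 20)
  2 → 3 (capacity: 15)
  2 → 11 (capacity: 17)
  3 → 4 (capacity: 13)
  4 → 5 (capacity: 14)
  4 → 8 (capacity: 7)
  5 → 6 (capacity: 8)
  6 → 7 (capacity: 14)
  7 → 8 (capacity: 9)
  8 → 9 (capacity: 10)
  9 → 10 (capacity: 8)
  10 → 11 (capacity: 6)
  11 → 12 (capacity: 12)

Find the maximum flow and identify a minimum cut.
Max flow = 12, Min cut edges: (11,12)

Maximum flow: 12
Minimum cut: (11,12)
Partition: S = [0, 1, 2, 3, 4, 5, 6, 7, 8, 9, 10, 11], T = [12]

Max-flow min-cut theorem verified: both equal 12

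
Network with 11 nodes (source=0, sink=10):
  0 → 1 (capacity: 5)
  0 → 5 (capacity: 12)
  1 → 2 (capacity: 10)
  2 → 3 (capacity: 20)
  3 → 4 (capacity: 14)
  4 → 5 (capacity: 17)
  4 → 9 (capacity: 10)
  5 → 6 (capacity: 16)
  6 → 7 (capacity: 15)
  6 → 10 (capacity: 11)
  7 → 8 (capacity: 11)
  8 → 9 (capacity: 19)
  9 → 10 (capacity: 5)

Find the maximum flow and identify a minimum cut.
Max flow = 16, Min cut edges: (6,10), (9,10)

Maximum flow: 16
Minimum cut: (6,10), (9,10)
Partition: S = [0, 1, 2, 3, 4, 5, 6, 7, 8, 9], T = [10]

Max-flow min-cut theorem verified: both equal 16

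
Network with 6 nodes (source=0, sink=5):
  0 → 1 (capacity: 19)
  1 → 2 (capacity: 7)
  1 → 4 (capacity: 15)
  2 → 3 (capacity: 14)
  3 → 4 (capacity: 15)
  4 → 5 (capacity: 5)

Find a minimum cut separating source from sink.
Min cut value = 5, edges: (4,5)

Min cut value: 5
Partition: S = [0, 1, 2, 3, 4], T = [5]
Cut edges: (4,5)

By max-flow min-cut theorem, max flow = min cut = 5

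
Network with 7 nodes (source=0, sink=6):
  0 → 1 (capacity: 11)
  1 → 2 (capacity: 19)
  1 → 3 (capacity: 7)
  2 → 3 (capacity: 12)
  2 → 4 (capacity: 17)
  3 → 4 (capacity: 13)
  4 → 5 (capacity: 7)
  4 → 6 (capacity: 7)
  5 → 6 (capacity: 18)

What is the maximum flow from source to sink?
Maximum flow = 11

Max flow: 11

Flow assignment:
  0 → 1: 11/11
  1 → 2: 11/19
  2 → 4: 11/17
  4 → 5: 4/7
  4 → 6: 7/7
  5 → 6: 4/18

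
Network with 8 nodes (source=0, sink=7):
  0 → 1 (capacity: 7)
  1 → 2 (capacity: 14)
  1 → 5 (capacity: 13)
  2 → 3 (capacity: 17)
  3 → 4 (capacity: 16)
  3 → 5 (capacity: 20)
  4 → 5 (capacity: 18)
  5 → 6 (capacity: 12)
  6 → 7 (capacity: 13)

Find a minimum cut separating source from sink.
Min cut value = 7, edges: (0,1)

Min cut value: 7
Partition: S = [0], T = [1, 2, 3, 4, 5, 6, 7]
Cut edges: (0,1)

By max-flow min-cut theorem, max flow = min cut = 7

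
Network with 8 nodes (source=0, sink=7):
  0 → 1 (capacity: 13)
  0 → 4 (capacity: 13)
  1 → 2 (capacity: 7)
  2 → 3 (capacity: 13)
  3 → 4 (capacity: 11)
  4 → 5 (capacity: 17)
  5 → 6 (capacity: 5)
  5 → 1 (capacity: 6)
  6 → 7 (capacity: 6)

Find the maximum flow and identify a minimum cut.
Max flow = 5, Min cut edges: (5,6)

Maximum flow: 5
Minimum cut: (5,6)
Partition: S = [0, 1, 2, 3, 4, 5], T = [6, 7]

Max-flow min-cut theorem verified: both equal 5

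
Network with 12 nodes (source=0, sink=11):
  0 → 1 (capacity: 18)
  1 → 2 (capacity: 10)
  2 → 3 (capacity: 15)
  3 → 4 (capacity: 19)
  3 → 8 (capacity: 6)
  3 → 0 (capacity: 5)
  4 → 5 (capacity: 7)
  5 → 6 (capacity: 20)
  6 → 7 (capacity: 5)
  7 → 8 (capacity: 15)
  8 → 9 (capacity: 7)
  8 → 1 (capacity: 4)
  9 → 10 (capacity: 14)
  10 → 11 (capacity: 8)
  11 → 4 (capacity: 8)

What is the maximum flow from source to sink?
Maximum flow = 7

Max flow: 7

Flow assignment:
  0 → 1: 7/18
  1 → 2: 10/10
  2 → 3: 10/15
  3 → 4: 4/19
  3 → 8: 6/6
  4 → 5: 4/7
  5 → 6: 4/20
  6 → 7: 4/5
  7 → 8: 4/15
  8 → 9: 7/7
  8 → 1: 3/4
  9 → 10: 7/14
  10 → 11: 7/8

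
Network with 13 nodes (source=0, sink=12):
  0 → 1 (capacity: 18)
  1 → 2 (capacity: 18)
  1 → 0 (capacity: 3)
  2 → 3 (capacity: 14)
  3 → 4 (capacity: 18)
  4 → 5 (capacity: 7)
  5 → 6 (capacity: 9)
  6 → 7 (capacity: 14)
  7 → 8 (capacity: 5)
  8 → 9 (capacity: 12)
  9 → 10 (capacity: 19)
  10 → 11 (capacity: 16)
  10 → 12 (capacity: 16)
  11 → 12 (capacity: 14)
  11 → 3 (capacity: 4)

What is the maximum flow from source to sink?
Maximum flow = 5

Max flow: 5

Flow assignment:
  0 → 1: 5/18
  1 → 2: 5/18
  2 → 3: 5/14
  3 → 4: 5/18
  4 → 5: 5/7
  5 → 6: 5/9
  6 → 7: 5/14
  7 → 8: 5/5
  8 → 9: 5/12
  9 → 10: 5/19
  10 → 12: 5/16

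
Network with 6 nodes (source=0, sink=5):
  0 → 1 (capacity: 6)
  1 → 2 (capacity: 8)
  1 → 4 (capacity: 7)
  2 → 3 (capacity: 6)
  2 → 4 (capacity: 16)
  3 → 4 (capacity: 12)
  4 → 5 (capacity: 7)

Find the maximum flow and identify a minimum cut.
Max flow = 6, Min cut edges: (0,1)

Maximum flow: 6
Minimum cut: (0,1)
Partition: S = [0], T = [1, 2, 3, 4, 5]

Max-flow min-cut theorem verified: both equal 6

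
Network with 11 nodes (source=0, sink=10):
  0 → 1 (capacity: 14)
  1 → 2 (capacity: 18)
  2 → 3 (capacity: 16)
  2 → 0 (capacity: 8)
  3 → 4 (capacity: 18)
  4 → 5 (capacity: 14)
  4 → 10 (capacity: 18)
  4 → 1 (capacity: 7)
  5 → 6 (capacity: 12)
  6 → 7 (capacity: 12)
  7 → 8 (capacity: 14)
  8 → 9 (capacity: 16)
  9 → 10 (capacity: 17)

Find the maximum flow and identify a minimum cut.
Max flow = 14, Min cut edges: (0,1)

Maximum flow: 14
Minimum cut: (0,1)
Partition: S = [0], T = [1, 2, 3, 4, 5, 6, 7, 8, 9, 10]

Max-flow min-cut theorem verified: both equal 14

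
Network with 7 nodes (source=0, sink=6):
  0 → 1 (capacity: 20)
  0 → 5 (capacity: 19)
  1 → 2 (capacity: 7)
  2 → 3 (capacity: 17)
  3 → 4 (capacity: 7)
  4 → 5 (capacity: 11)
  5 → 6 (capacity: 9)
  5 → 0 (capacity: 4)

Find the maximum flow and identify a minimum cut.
Max flow = 9, Min cut edges: (5,6)

Maximum flow: 9
Minimum cut: (5,6)
Partition: S = [0, 1, 2, 3, 4, 5], T = [6]

Max-flow min-cut theorem verified: both equal 9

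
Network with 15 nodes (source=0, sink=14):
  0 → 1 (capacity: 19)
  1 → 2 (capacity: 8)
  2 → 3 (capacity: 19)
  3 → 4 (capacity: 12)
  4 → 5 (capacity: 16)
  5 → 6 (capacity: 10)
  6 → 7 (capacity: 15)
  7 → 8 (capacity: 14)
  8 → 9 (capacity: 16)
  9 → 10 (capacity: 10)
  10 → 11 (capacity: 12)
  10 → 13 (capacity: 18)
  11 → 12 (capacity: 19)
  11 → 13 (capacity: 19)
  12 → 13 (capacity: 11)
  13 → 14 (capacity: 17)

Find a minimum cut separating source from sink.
Min cut value = 8, edges: (1,2)

Min cut value: 8
Partition: S = [0, 1], T = [2, 3, 4, 5, 6, 7, 8, 9, 10, 11, 12, 13, 14]
Cut edges: (1,2)

By max-flow min-cut theorem, max flow = min cut = 8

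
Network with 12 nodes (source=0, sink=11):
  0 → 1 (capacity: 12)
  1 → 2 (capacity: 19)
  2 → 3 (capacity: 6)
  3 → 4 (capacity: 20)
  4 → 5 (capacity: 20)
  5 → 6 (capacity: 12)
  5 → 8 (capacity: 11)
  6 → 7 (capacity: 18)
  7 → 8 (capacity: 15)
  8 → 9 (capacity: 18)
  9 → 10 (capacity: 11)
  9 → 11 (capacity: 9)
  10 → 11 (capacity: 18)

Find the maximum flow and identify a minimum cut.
Max flow = 6, Min cut edges: (2,3)

Maximum flow: 6
Minimum cut: (2,3)
Partition: S = [0, 1, 2], T = [3, 4, 5, 6, 7, 8, 9, 10, 11]

Max-flow min-cut theorem verified: both equal 6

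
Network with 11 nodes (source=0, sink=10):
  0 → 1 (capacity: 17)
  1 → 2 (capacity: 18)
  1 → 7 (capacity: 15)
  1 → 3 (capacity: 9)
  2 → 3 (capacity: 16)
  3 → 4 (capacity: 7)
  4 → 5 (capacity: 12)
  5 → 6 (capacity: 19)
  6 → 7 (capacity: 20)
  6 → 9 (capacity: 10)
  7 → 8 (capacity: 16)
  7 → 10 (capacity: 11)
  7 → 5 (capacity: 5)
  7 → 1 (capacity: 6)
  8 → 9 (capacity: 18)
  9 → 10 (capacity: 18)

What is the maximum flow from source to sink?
Maximum flow = 17

Max flow: 17

Flow assignment:
  0 → 1: 17/17
  1 → 7: 15/15
  1 → 3: 2/9
  3 → 4: 2/7
  4 → 5: 2/12
  5 → 6: 2/19
  6 → 9: 2/10
  7 → 8: 4/16
  7 → 10: 11/11
  8 → 9: 4/18
  9 → 10: 6/18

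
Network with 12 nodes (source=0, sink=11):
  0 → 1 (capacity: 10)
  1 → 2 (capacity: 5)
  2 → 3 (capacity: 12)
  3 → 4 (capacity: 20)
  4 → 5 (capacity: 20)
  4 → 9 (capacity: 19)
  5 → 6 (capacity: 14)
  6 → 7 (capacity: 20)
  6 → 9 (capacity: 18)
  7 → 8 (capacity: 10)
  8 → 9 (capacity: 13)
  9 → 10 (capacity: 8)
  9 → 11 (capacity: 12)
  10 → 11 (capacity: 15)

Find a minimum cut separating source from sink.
Min cut value = 5, edges: (1,2)

Min cut value: 5
Partition: S = [0, 1], T = [2, 3, 4, 5, 6, 7, 8, 9, 10, 11]
Cut edges: (1,2)

By max-flow min-cut theorem, max flow = min cut = 5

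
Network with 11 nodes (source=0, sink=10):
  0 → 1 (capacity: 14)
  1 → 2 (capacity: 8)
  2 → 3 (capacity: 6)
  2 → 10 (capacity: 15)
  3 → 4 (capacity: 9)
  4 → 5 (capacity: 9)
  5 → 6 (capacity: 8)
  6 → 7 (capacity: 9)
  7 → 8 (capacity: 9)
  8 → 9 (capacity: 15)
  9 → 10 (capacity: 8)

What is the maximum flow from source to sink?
Maximum flow = 8

Max flow: 8

Flow assignment:
  0 → 1: 8/14
  1 → 2: 8/8
  2 → 10: 8/15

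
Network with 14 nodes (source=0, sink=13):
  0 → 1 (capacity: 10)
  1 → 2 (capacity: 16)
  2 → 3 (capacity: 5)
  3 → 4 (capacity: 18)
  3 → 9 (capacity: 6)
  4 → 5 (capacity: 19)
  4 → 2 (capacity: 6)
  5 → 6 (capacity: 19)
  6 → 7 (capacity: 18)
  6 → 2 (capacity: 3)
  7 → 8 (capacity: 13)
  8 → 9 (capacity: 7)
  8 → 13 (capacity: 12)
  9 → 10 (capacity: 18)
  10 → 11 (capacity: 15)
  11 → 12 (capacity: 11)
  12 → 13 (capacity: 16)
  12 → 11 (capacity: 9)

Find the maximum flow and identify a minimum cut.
Max flow = 5, Min cut edges: (2,3)

Maximum flow: 5
Minimum cut: (2,3)
Partition: S = [0, 1, 2], T = [3, 4, 5, 6, 7, 8, 9, 10, 11, 12, 13]

Max-flow min-cut theorem verified: both equal 5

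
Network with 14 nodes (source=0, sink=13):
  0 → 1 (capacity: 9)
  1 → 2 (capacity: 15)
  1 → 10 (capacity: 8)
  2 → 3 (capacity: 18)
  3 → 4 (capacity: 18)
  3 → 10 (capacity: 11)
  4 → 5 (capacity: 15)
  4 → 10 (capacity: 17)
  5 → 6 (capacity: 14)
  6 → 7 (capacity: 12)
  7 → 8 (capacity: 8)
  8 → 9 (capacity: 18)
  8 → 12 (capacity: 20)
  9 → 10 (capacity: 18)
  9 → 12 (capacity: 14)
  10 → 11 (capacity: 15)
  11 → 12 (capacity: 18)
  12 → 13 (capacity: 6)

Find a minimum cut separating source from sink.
Min cut value = 6, edges: (12,13)

Min cut value: 6
Partition: S = [0, 1, 2, 3, 4, 5, 6, 7, 8, 9, 10, 11, 12], T = [13]
Cut edges: (12,13)

By max-flow min-cut theorem, max flow = min cut = 6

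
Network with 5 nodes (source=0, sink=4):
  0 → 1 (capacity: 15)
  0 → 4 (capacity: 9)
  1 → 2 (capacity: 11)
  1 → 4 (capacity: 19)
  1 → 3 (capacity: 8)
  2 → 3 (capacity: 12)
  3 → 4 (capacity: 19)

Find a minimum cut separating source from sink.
Min cut value = 24, edges: (0,1), (0,4)

Min cut value: 24
Partition: S = [0], T = [1, 2, 3, 4]
Cut edges: (0,1), (0,4)

By max-flow min-cut theorem, max flow = min cut = 24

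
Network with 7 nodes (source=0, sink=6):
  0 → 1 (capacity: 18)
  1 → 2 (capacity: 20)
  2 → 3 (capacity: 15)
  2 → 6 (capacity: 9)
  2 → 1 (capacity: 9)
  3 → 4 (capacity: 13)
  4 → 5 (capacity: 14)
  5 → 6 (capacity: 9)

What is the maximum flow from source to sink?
Maximum flow = 18

Max flow: 18

Flow assignment:
  0 → 1: 18/18
  1 → 2: 18/20
  2 → 3: 9/15
  2 → 6: 9/9
  3 → 4: 9/13
  4 → 5: 9/14
  5 → 6: 9/9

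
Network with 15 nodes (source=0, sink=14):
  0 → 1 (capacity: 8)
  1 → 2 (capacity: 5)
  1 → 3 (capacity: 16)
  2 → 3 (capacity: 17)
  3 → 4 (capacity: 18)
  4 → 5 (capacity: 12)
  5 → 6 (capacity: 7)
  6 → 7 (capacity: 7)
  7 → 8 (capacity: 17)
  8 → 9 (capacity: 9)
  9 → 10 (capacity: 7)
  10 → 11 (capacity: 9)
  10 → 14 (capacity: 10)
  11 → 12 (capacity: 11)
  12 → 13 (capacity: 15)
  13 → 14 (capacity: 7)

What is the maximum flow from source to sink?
Maximum flow = 7

Max flow: 7

Flow assignment:
  0 → 1: 7/8
  1 → 3: 7/16
  3 → 4: 7/18
  4 → 5: 7/12
  5 → 6: 7/7
  6 → 7: 7/7
  7 → 8: 7/17
  8 → 9: 7/9
  9 → 10: 7/7
  10 → 14: 7/10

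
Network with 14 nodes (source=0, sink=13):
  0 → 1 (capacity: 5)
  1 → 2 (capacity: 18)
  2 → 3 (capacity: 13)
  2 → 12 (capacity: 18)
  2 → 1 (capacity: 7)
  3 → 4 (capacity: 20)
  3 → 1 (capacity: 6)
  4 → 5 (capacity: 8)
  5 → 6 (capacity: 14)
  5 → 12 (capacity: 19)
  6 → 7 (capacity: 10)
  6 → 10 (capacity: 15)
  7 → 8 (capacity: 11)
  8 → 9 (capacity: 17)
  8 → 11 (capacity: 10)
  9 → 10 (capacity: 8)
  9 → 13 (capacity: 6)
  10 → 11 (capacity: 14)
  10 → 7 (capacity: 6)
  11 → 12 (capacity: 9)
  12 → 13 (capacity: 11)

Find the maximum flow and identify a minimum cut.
Max flow = 5, Min cut edges: (0,1)

Maximum flow: 5
Minimum cut: (0,1)
Partition: S = [0], T = [1, 2, 3, 4, 5, 6, 7, 8, 9, 10, 11, 12, 13]

Max-flow min-cut theorem verified: both equal 5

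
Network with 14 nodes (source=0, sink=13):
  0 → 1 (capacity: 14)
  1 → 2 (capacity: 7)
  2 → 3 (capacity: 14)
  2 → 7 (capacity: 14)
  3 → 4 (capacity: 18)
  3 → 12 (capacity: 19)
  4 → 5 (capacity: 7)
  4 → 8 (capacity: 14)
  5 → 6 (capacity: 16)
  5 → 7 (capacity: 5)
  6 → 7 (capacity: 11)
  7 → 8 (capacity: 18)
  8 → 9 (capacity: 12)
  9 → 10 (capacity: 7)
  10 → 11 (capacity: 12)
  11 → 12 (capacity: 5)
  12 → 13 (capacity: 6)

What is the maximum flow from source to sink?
Maximum flow = 6

Max flow: 6

Flow assignment:
  0 → 1: 6/14
  1 → 2: 6/7
  2 → 3: 6/14
  3 → 12: 6/19
  12 → 13: 6/6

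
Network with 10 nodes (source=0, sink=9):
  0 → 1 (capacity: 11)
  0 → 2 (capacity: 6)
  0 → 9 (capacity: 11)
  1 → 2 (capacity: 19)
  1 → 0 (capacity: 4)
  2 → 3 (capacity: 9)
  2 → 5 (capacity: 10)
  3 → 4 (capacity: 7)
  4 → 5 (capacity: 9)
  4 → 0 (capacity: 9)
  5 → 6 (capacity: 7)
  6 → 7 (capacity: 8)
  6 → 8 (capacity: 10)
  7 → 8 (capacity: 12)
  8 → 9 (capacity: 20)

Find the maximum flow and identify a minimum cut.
Max flow = 18, Min cut edges: (0,9), (5,6)

Maximum flow: 18
Minimum cut: (0,9), (5,6)
Partition: S = [0, 1, 2, 3, 4, 5], T = [6, 7, 8, 9]

Max-flow min-cut theorem verified: both equal 18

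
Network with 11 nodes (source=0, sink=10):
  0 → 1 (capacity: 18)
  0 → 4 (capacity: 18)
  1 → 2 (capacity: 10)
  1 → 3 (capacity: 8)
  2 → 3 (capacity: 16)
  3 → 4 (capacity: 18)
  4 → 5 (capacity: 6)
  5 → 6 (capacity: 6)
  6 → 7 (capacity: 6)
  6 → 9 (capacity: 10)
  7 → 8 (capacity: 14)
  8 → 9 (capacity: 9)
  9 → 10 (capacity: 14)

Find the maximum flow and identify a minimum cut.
Max flow = 6, Min cut edges: (5,6)

Maximum flow: 6
Minimum cut: (5,6)
Partition: S = [0, 1, 2, 3, 4, 5], T = [6, 7, 8, 9, 10]

Max-flow min-cut theorem verified: both equal 6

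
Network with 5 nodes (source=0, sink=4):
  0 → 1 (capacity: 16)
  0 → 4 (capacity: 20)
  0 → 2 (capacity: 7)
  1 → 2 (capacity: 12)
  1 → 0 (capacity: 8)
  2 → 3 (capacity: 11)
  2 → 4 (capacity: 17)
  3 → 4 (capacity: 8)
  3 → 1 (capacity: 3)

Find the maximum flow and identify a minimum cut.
Max flow = 39, Min cut edges: (0,4), (0,2), (1,2)

Maximum flow: 39
Minimum cut: (0,4), (0,2), (1,2)
Partition: S = [0, 1], T = [2, 3, 4]

Max-flow min-cut theorem verified: both equal 39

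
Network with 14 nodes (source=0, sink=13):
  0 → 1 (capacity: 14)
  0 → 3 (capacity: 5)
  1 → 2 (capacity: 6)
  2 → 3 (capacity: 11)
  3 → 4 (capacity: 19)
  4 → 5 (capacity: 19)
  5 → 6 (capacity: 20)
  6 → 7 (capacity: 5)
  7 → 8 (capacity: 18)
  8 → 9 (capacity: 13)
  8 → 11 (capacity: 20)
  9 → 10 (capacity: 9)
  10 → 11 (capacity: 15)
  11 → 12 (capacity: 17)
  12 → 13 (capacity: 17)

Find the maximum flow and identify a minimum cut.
Max flow = 5, Min cut edges: (6,7)

Maximum flow: 5
Minimum cut: (6,7)
Partition: S = [0, 1, 2, 3, 4, 5, 6], T = [7, 8, 9, 10, 11, 12, 13]

Max-flow min-cut theorem verified: both equal 5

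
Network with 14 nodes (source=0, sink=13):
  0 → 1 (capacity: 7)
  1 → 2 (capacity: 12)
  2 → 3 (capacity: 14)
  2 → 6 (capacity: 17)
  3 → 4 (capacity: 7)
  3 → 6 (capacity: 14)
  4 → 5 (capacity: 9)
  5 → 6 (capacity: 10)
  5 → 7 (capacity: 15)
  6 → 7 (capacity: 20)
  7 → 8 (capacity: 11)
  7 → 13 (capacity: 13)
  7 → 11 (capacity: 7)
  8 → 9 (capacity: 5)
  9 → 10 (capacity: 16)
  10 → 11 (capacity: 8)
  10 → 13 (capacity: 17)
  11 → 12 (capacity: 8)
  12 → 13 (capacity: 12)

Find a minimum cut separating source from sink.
Min cut value = 7, edges: (0,1)

Min cut value: 7
Partition: S = [0], T = [1, 2, 3, 4, 5, 6, 7, 8, 9, 10, 11, 12, 13]
Cut edges: (0,1)

By max-flow min-cut theorem, max flow = min cut = 7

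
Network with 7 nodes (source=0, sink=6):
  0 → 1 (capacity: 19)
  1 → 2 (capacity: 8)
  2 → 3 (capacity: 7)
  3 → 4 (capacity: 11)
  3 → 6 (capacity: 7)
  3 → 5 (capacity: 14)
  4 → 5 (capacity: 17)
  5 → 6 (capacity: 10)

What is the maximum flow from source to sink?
Maximum flow = 7

Max flow: 7

Flow assignment:
  0 → 1: 7/19
  1 → 2: 7/8
  2 → 3: 7/7
  3 → 6: 7/7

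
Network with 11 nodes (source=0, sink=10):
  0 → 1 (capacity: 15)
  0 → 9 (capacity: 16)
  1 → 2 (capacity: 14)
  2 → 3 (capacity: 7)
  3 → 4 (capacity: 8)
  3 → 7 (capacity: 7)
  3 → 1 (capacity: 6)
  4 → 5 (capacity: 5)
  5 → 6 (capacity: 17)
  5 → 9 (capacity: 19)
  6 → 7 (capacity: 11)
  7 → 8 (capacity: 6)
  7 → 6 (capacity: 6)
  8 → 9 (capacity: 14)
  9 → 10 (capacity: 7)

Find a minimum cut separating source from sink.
Min cut value = 7, edges: (9,10)

Min cut value: 7
Partition: S = [0, 1, 2, 3, 4, 5, 6, 7, 8, 9], T = [10]
Cut edges: (9,10)

By max-flow min-cut theorem, max flow = min cut = 7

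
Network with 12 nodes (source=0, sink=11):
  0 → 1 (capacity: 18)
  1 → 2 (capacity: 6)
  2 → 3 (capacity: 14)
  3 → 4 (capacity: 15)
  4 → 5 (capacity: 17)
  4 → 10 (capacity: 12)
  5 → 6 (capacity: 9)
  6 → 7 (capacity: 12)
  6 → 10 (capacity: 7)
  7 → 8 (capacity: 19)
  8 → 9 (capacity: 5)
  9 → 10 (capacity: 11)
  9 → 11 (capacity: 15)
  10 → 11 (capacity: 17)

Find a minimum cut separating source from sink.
Min cut value = 6, edges: (1,2)

Min cut value: 6
Partition: S = [0, 1], T = [2, 3, 4, 5, 6, 7, 8, 9, 10, 11]
Cut edges: (1,2)

By max-flow min-cut theorem, max flow = min cut = 6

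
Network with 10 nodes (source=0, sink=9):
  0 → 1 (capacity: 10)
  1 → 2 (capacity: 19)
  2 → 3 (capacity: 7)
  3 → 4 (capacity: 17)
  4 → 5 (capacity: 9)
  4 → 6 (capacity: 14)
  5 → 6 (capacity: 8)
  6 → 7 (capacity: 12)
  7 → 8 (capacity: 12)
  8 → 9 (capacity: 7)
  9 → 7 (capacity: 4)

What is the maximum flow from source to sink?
Maximum flow = 7

Max flow: 7

Flow assignment:
  0 → 1: 7/10
  1 → 2: 7/19
  2 → 3: 7/7
  3 → 4: 7/17
  4 → 6: 7/14
  6 → 7: 7/12
  7 → 8: 7/12
  8 → 9: 7/7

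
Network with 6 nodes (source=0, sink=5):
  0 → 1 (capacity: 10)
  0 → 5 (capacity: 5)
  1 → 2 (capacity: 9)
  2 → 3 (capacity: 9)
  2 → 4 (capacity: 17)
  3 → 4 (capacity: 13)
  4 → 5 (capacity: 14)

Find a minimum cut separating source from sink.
Min cut value = 14, edges: (0,5), (1,2)

Min cut value: 14
Partition: S = [0, 1], T = [2, 3, 4, 5]
Cut edges: (0,5), (1,2)

By max-flow min-cut theorem, max flow = min cut = 14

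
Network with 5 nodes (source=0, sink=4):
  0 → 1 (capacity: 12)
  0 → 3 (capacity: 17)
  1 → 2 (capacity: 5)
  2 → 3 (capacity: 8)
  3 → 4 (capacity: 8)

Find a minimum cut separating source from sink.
Min cut value = 8, edges: (3,4)

Min cut value: 8
Partition: S = [0, 1, 2, 3], T = [4]
Cut edges: (3,4)

By max-flow min-cut theorem, max flow = min cut = 8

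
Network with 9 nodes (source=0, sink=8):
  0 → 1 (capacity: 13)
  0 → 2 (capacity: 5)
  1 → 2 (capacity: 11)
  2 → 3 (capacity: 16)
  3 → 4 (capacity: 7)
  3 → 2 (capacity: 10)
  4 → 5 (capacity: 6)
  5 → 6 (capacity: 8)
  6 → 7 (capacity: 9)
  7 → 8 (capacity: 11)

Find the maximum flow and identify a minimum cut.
Max flow = 6, Min cut edges: (4,5)

Maximum flow: 6
Minimum cut: (4,5)
Partition: S = [0, 1, 2, 3, 4], T = [5, 6, 7, 8]

Max-flow min-cut theorem verified: both equal 6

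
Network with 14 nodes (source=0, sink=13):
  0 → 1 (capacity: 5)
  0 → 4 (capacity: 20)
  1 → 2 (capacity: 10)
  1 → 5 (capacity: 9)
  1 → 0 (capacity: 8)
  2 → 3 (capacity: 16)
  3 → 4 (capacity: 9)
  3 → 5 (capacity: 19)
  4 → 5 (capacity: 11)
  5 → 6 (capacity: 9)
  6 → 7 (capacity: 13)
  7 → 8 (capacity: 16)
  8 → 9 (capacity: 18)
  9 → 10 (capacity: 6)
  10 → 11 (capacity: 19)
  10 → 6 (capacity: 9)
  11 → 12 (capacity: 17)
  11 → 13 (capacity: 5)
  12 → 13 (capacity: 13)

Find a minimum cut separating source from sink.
Min cut value = 6, edges: (9,10)

Min cut value: 6
Partition: S = [0, 1, 2, 3, 4, 5, 6, 7, 8, 9], T = [10, 11, 12, 13]
Cut edges: (9,10)

By max-flow min-cut theorem, max flow = min cut = 6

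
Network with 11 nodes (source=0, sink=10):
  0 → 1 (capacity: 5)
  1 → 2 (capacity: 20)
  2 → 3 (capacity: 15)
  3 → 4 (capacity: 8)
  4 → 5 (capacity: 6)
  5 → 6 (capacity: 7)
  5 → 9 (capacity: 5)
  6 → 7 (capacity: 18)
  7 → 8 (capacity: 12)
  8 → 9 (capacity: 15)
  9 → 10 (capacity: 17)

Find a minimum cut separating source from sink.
Min cut value = 5, edges: (0,1)

Min cut value: 5
Partition: S = [0], T = [1, 2, 3, 4, 5, 6, 7, 8, 9, 10]
Cut edges: (0,1)

By max-flow min-cut theorem, max flow = min cut = 5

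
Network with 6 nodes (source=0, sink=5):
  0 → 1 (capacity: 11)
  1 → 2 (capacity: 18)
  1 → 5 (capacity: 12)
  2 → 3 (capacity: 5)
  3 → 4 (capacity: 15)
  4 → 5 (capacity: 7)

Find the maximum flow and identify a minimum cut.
Max flow = 11, Min cut edges: (0,1)

Maximum flow: 11
Minimum cut: (0,1)
Partition: S = [0], T = [1, 2, 3, 4, 5]

Max-flow min-cut theorem verified: both equal 11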